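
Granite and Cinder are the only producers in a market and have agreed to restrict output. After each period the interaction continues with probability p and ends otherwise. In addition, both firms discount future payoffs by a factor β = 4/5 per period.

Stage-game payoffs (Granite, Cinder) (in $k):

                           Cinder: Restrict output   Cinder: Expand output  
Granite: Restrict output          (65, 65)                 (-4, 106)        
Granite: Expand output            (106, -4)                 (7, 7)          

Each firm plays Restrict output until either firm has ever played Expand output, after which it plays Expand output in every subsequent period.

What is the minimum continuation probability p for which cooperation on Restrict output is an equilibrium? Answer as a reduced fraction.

With continuation probability p and discount β, the effective per-period discount factor is βp.
Grim-trigger IC: βp ≥ (106−65)/(106−7) = 41/99.
So p ≥ (41/99)/(4/5) = 205/396.

205/396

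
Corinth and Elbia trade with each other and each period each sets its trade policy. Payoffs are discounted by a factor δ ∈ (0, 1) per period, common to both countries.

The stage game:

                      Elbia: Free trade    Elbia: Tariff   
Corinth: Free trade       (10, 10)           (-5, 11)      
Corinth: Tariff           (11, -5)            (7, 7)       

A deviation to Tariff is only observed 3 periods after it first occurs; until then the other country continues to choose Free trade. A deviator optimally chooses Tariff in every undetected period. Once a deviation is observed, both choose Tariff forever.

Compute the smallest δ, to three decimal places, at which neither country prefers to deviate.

0.630

A deviator earns 11 for 3 periods, then 7 forever; cooperating earns 10 forever. Multiplying the IC by (1−δ):
10 ≥ 11(1−δ^3) + 7δ^3, so 4·δ^3 ≥ 1 and δ^3 ≥ 1/4.
δ ≥ (1/4)^(1/3) ≈ 0.630.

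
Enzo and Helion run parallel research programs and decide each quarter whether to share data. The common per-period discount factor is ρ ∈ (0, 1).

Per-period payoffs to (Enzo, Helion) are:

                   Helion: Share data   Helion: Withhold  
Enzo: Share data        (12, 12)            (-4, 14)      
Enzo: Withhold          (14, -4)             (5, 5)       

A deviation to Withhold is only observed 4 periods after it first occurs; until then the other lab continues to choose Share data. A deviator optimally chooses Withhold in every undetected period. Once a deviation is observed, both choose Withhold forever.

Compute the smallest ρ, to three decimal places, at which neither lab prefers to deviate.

0.687

The best deviation is to choose Withhold for all 4 undetected periods, earning 14 each, then 5 forever once detected.
Deviation value: 14(1−ρ^4)/(1−ρ) + 5ρ^4/(1−ρ); cooperation value: 12/(1−ρ).
IC: 12 ≥ 14(1−ρ^4) + 5ρ^4 = 14 − 9ρ^4.
So ρ^4 ≥ 2/9, giving ρ ≥ (2/9)^(1/4) ≈ 0.687.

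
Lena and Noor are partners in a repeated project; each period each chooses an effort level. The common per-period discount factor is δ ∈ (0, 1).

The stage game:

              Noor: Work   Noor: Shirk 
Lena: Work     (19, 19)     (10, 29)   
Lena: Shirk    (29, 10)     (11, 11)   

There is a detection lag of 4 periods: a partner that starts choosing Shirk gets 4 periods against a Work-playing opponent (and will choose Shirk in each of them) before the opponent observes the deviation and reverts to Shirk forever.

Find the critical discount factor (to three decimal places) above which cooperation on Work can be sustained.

A deviator earns 29 for 4 periods, then 11 forever; cooperating earns 19 forever. Multiplying the IC by (1−δ):
19 ≥ 29(1−δ^4) + 11δ^4, so 18·δ^4 ≥ 10 and δ^4 ≥ 5/9.
δ ≥ (5/9)^(1/4) ≈ 0.863.

0.863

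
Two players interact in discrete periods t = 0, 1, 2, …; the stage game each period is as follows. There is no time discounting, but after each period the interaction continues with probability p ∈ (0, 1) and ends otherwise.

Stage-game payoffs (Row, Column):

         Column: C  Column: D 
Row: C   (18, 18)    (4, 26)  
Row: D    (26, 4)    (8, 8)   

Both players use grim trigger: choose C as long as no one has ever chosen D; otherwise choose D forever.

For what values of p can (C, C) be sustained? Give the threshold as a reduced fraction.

4/9

With no time discounting, the continuation probability p plays the role of the discount factor.
Grim-trigger IC: 18/(1−p) ≥ 26 + 8p/(1−p) ⇒ p ≥ (26−18)/(26−8) = 4/9.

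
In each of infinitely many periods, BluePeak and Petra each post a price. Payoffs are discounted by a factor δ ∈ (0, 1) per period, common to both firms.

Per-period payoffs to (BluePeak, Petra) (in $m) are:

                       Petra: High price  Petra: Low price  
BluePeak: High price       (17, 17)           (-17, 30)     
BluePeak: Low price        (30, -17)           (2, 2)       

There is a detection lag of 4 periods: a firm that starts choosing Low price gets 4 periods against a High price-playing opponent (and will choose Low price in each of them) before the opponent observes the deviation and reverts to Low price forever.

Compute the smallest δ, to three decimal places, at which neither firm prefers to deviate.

The best deviation is to choose Low price for all 4 undetected periods, earning 30 each, then 2 forever once detected.
Deviation value: 30(1−δ^4)/(1−δ) + 2δ^4/(1−δ); cooperation value: 17/(1−δ).
IC: 17 ≥ 30(1−δ^4) + 2δ^4 = 30 − 28δ^4.
So δ^4 ≥ 13/28, giving δ ≥ (13/28)^(1/4) ≈ 0.825.

0.825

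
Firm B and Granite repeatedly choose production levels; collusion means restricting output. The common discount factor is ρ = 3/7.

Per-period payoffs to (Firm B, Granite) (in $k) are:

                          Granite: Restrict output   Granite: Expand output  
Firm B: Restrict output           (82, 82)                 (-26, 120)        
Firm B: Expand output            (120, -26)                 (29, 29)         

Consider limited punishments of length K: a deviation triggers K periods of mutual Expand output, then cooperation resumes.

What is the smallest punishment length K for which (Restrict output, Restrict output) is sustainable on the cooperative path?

4

No profitable deviation requires (82−29)(ρ+…+ρ^K) ≥ 120−82, i.e. ρ+…+ρ^K ≥ 38/53 ≈ 0.7170.
With ρ = 3/7, the partial sums are K=1: 0.4286, K=2: 0.6122, K=3: 0.6910, K=4: 0.7247.
K = 4 is the first length at which the sum reaches 0.7170.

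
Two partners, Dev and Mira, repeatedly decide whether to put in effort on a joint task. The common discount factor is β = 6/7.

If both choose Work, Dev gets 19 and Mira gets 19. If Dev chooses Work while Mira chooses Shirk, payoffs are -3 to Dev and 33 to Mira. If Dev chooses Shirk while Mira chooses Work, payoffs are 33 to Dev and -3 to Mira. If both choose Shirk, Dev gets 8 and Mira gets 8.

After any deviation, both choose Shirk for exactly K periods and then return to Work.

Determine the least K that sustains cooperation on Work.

Need Σ_{k=1}^{K} β^k ≥ (33−19)/(19−8) = 1.2727 at β = 6/7.
At K = 1 the sum is 0.8571 < 1.2727; at K = 2 it is 1.5918 ≥ 1.2727.
So the minimum punishment length is K = 2.

2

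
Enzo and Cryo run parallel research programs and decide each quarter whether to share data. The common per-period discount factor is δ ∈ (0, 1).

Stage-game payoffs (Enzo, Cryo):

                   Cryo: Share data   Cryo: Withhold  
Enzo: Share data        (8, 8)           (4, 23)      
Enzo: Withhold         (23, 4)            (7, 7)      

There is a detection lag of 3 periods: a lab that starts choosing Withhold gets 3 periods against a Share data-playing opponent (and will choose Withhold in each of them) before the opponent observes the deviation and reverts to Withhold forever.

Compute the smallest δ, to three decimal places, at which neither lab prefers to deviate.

A deviator earns 23 for 3 periods, then 7 forever; cooperating earns 8 forever. Multiplying the IC by (1−δ):
8 ≥ 23(1−δ^3) + 7δ^3, so 16·δ^3 ≥ 15 and δ^3 ≥ 15/16.
δ ≥ (15/16)^(1/3) ≈ 0.979.

0.979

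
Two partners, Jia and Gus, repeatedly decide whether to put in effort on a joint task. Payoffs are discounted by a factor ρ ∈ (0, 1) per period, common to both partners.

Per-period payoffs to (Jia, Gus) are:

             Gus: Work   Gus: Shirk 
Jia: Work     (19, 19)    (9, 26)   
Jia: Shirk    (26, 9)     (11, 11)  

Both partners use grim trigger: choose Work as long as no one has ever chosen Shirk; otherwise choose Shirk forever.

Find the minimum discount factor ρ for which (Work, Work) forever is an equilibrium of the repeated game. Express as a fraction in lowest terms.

7/15

One-period gain from deviating is 26 − 19 = 7. The loss is 19 − 11 = 8 in every subsequent period, with present value 8·ρ/(1−ρ).
Deviation is unprofitable when 8·ρ/(1−ρ) ≥ 7, i.e. ρ/(1−ρ) ≥ 7/8.
Equivalently ρ ≥ 7/(7+8) = 7/15.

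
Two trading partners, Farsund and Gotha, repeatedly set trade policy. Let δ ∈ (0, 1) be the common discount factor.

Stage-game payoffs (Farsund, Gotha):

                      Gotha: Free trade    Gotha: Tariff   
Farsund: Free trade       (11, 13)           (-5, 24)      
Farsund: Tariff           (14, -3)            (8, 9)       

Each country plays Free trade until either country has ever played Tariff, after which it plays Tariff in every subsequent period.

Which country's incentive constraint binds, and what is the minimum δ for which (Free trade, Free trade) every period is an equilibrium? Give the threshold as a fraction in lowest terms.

Farsund's threshold: (14−11)/(14−8) = 1/2.
Gotha's threshold: (24−13)/(24−9) = 11/15.
1/2 < 11/15, so Gotha binds and δ* = 11/15.

Gotha; δ ≥ 11/15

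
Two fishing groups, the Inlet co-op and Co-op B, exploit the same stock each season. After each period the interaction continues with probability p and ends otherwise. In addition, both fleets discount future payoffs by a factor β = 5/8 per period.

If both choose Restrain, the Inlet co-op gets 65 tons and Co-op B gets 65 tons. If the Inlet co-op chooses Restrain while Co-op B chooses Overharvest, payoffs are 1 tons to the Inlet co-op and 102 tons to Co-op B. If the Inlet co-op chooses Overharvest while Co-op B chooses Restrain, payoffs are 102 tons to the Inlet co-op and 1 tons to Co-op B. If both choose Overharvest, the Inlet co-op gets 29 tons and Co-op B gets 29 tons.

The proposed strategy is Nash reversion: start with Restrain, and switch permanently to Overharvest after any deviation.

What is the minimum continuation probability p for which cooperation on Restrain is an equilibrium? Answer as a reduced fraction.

296/365

With continuation probability p and discount β, the effective per-period discount factor is βp.
Grim-trigger IC: βp ≥ (102−65)/(102−29) = 37/73.
So p ≥ (37/73)/(5/8) = 296/365.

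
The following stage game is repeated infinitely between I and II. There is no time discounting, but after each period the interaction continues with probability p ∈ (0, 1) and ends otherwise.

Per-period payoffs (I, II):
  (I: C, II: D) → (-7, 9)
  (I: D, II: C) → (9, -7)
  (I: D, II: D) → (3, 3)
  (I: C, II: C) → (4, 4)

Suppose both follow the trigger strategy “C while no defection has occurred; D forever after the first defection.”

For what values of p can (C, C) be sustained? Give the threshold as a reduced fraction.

5/6

With no time discounting, the continuation probability p plays the role of the discount factor.
Grim-trigger IC: 4/(1−p) ≥ 9 + 3p/(1−p) ⇒ p ≥ (9−4)/(9−3) = 5/6.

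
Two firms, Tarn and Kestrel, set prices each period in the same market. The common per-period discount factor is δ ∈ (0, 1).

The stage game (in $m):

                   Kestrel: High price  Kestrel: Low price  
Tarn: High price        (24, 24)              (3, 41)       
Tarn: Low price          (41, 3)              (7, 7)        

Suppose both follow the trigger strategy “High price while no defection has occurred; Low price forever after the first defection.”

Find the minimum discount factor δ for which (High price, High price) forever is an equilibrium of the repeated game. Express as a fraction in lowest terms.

One-period gain from deviating is 41 − 24 = 17. The loss is 24 − 7 = 17 in every subsequent period, with present value 17·δ/(1−δ).
Deviation is unprofitable when 17·δ/(1−δ) ≥ 17, i.e. δ/(1−δ) ≥ 1.
Equivalently δ ≥ 17/(17+17) = 1/2.

1/2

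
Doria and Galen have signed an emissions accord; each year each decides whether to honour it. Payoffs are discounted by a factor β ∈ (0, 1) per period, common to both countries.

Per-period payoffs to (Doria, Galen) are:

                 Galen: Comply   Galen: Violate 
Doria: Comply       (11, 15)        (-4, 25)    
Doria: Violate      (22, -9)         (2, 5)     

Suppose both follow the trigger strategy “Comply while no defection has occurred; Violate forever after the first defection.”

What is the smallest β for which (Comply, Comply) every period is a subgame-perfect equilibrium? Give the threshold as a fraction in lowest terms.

Doria: cooperation gives 11 each period; deviation gives 22 once then 2 forever.
  11/(1−β) ≥ 22 + 2β/(1−β) ⇒ β ≥ 11/20.
Galen: cooperation gives 15 each period; deviation gives 25 once then 5 forever.
  β ≥ 10/20 = 1/2.
Both must hold, so the binding constraint is Doria's: β ≥ 11/20.

11/20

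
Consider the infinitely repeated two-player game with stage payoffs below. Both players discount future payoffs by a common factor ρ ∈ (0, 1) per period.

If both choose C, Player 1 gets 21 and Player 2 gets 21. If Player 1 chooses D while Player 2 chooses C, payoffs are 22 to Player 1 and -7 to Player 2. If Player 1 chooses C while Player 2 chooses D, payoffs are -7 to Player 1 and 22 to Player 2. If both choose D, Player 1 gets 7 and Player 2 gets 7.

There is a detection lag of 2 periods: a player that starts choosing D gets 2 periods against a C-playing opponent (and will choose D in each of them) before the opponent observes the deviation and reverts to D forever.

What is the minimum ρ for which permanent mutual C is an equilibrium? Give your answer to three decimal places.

0.258

The best deviation is to choose D for all 2 undetected periods, earning 22 each, then 7 forever once detected.
Deviation value: 22(1−ρ^2)/(1−ρ) + 7ρ^2/(1−ρ); cooperation value: 21/(1−ρ).
IC: 21 ≥ 22(1−ρ^2) + 7ρ^2 = 22 − 15ρ^2.
So ρ^2 ≥ 1/15, giving ρ ≥ (1/15)^(1/2) ≈ 0.258.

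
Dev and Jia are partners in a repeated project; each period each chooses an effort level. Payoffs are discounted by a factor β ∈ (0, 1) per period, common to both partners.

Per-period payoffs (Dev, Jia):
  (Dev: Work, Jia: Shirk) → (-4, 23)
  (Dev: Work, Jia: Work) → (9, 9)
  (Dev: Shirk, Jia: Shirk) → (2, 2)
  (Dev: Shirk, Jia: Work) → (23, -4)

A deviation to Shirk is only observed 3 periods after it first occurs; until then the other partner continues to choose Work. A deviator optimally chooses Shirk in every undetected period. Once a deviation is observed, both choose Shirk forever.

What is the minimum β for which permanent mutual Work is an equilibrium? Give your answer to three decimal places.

0.874

The best deviation is to choose Shirk for all 3 undetected periods, earning 23 each, then 2 forever once detected.
Deviation value: 23(1−β^3)/(1−β) + 2β^3/(1−β); cooperation value: 9/(1−β).
IC: 9 ≥ 23(1−β^3) + 2β^3 = 23 − 21β^3.
So β^3 ≥ 14/21 = 2/3, giving β ≥ (2/3)^(1/3) ≈ 0.874.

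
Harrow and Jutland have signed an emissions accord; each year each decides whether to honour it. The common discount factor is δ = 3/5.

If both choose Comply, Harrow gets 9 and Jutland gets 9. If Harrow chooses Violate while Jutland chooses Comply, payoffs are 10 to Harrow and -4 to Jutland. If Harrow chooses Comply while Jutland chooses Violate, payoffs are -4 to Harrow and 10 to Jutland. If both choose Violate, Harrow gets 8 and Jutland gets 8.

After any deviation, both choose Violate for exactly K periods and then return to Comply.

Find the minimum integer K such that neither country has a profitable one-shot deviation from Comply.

3

No profitable deviation requires (9−8)(δ+…+δ^K) ≥ 10−9, i.e. δ+…+δ^K ≥ 1 ≈ 1.0000.
With δ = 3/5, the partial sums are K=1: 0.6000, K=2: 0.9600, K=3: 1.1760.
K = 3 is the first length at which the sum reaches 1.0000.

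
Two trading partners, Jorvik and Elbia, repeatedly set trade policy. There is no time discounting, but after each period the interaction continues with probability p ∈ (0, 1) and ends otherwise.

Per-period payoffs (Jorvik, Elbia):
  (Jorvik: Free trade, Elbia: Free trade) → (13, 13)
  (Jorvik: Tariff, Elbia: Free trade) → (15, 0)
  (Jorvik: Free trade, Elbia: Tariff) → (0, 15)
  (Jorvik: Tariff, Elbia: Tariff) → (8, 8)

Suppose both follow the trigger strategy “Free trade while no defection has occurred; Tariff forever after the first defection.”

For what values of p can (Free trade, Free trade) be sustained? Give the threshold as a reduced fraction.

2/7

With no time discounting, the continuation probability p plays the role of the discount factor.
Grim-trigger IC: 13/(1−p) ≥ 15 + 8p/(1−p) ⇒ p ≥ (15−13)/(15−8) = 2/7.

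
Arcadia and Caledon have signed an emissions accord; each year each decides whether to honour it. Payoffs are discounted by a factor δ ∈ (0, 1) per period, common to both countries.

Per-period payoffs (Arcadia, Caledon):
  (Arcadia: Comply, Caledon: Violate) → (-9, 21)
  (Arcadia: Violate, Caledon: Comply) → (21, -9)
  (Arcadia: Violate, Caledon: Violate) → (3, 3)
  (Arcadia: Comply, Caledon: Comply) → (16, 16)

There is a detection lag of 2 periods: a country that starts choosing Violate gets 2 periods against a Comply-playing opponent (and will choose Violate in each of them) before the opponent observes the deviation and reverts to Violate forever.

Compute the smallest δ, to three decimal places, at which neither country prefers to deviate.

Deviating for the 2 undetected periods gains 21−16 = 5 per period over cooperation, then loses 16−3 = 13 per period forever once punishment starts.
Gain: 5(1 + δ + … + δ^1); loss: 13·δ^2/(1−δ).
No profitable deviation ⇔ 5(1−δ^2) ≤ 13·δ^2, i.e. δ^2 ≥ 5/(5+13) = 5/18.
Hence δ ≥ (5/18)^(1/2) ≈ 0.527.

0.527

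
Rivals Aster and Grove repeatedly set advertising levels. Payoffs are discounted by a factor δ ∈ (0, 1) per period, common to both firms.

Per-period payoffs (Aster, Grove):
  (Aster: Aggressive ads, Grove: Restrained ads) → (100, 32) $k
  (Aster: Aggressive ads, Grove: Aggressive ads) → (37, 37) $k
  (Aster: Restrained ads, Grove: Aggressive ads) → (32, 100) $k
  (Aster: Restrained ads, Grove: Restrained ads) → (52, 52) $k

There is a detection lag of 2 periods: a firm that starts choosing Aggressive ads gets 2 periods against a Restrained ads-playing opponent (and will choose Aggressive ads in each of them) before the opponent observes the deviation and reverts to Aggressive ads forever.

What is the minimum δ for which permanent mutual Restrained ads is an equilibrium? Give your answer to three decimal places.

0.873

A deviator earns 100 for 2 periods, then 37 forever; cooperating earns 52 forever. Multiplying the IC by (1−δ):
52 ≥ 100(1−δ^2) + 37δ^2, so 63·δ^2 ≥ 48 and δ^2 ≥ 16/21.
δ ≥ (16/21)^(1/2) ≈ 0.873.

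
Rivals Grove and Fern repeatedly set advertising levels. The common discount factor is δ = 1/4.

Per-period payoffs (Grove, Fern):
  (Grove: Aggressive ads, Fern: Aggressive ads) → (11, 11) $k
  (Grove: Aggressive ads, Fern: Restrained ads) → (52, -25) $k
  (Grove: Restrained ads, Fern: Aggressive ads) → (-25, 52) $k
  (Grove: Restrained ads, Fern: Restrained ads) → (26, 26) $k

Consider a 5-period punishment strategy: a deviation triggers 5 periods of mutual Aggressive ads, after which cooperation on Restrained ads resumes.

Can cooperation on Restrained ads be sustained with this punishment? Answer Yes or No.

No

Comparing payoff streams over the 6 periods until play realigns: cooperate → 26(1+δ+…+δ^5); deviate → 52 + 11(δ+…+δ^5).
Cooperation is sustained iff (26−11)(δ+…+δ^5) ≥ 52−26.
δ+…+δ^5 = 1/4·(1−(1/4)^5)/(1−1/4) = 0.3330, and (52−26)/(26−11) = 1.7333.
0.3330 < 1.7333, so cooperation is not sustainable.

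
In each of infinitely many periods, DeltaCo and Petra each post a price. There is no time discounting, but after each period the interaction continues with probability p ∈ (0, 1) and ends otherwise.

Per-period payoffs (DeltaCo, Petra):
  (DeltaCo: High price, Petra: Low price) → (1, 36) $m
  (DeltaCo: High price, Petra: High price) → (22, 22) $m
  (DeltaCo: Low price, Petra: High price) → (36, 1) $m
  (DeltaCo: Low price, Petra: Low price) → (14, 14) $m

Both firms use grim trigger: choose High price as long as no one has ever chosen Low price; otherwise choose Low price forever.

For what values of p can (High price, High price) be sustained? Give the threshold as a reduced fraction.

With no time discounting, the continuation probability p plays the role of the discount factor.
Grim-trigger IC: 22/(1−p) ≥ 36 + 14p/(1−p) ⇒ p ≥ (36−22)/(36−14) = 7/11.

7/11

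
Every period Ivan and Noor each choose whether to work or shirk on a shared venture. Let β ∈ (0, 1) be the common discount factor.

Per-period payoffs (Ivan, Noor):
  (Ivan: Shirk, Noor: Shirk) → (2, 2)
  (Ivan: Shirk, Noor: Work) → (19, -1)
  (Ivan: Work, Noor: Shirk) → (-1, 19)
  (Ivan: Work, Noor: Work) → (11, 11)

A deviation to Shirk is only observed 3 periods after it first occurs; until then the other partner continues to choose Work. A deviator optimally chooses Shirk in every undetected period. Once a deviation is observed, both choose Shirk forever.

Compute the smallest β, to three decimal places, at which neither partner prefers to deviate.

0.778

A deviator earns 19 for 3 periods, then 2 forever; cooperating earns 11 forever. Multiplying the IC by (1−β):
11 ≥ 19(1−β^3) + 2β^3, so 17·β^3 ≥ 8 and β^3 ≥ 8/17.
β ≥ (8/17)^(1/3) ≈ 0.778.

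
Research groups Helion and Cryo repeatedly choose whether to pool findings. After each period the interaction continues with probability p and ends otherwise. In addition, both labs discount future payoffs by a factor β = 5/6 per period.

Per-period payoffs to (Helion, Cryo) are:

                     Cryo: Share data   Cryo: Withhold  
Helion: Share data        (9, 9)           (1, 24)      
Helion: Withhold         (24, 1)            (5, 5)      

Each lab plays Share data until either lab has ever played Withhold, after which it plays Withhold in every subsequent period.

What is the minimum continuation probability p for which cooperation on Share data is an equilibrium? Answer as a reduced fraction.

18/19

Expected continuation weight on next period's payoff is β·p = 5/6·p, which plays the role of the discount factor.
Cooperation requires 5/6·p ≥ (24−9)/(24−5) = 15/19, hence p ≥ 18/19.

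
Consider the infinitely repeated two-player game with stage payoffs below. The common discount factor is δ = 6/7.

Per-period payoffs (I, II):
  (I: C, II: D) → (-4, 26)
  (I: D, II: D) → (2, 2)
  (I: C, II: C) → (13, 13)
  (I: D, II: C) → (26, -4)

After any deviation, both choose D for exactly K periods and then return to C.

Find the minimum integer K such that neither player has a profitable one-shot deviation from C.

No profitable deviation requires (13−2)(δ+…+δ^K) ≥ 26−13, i.e. δ+…+δ^K ≥ 13/11 ≈ 1.1818.
With δ = 6/7, the partial sums are K=1: 0.8571, K=2: 1.5918.
K = 2 is the first length at which the sum reaches 1.1818.

2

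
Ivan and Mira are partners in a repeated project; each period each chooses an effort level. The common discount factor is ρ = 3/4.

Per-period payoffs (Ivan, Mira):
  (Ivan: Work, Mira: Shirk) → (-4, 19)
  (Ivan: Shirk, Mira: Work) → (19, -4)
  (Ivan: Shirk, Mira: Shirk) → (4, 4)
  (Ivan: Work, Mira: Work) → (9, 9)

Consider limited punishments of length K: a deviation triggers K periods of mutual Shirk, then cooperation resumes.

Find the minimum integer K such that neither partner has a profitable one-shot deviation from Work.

4

Need Σ_{k=1}^{K} ρ^k ≥ (19−9)/(9−4) = 2.0000 at ρ = 3/4.
At K = 3 the sum is 1.7344 < 2.0000; at K = 4 it is 2.0508 ≥ 2.0000.
So the minimum punishment length is K = 4.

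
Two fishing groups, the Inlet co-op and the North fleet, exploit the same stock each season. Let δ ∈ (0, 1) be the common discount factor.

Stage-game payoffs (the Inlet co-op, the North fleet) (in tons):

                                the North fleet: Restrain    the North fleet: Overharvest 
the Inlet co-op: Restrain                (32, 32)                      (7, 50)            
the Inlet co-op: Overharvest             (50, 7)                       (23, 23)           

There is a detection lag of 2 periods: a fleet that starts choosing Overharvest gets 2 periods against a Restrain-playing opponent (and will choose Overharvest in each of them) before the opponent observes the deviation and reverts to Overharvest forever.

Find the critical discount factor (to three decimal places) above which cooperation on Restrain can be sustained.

A deviator earns 50 for 2 periods, then 23 forever; cooperating earns 32 forever. Multiplying the IC by (1−δ):
32 ≥ 50(1−δ^2) + 23δ^2, so 27·δ^2 ≥ 18 and δ^2 ≥ 2/3.
δ ≥ (2/3)^(1/2) ≈ 0.816.

0.816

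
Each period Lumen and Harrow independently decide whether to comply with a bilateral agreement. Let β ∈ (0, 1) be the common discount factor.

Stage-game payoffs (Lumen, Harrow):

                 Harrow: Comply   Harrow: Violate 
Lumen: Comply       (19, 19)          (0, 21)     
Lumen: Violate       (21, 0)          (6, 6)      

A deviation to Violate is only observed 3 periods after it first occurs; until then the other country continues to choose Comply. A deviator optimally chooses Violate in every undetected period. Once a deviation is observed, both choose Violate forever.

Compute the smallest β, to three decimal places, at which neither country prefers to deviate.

0.511

Deviating for the 3 undetected periods gains 21−19 = 2 per period over cooperation, then loses 19−6 = 13 per period forever once punishment starts.
Gain: 2(1 + β + … + β^2); loss: 13·β^3/(1−β).
No profitable deviation ⇔ 2(1−β^3) ≤ 13·β^3, i.e. β^3 ≥ 2/(2+13) = 2/15.
Hence β ≥ (2/15)^(1/3) ≈ 0.511.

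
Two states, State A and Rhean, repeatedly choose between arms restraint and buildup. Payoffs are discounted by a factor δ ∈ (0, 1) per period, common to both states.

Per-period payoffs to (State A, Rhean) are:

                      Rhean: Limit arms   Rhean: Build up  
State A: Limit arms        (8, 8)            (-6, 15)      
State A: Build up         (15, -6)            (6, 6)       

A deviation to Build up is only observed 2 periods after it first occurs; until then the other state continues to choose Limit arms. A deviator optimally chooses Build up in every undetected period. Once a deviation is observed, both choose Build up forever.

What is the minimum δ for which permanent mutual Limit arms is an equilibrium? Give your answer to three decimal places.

0.882

The best deviation is to choose Build up for all 2 undetected periods, earning 15 each, then 6 forever once detected.
Deviation value: 15(1−δ^2)/(1−δ) + 6δ^2/(1−δ); cooperation value: 8/(1−δ).
IC: 8 ≥ 15(1−δ^2) + 6δ^2 = 15 − 9δ^2.
So δ^2 ≥ 7/9, giving δ ≥ (7/9)^(1/2) ≈ 0.882.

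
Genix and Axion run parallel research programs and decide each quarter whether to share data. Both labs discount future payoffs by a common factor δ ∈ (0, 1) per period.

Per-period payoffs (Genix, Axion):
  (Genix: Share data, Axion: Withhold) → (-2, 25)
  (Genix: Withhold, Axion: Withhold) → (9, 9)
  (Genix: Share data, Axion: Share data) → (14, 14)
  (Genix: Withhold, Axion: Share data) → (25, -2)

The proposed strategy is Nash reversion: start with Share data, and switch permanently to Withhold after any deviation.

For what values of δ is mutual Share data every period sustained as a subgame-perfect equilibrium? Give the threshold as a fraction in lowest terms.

11/16

Under grim trigger the critical discount factor is (T−C)/(T−P) with T = 25, C = 14, P = 9.
δ* = (25−14)/(25−9) = 11/16.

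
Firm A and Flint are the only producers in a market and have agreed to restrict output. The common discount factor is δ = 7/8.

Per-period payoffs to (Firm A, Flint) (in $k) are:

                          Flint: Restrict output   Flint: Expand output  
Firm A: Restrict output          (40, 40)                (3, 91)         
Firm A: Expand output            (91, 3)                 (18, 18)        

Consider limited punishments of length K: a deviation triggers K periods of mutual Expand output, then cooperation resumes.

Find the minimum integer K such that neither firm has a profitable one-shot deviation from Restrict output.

4

No profitable deviation requires (40−18)(δ+…+δ^K) ≥ 91−40, i.e. δ+…+δ^K ≥ 51/22 ≈ 2.3182.
With δ = 7/8, the partial sums are K=1: 0.8750, K=2: 1.6406, K=3: 2.3105, K=4: 2.8967.
K = 4 is the first length at which the sum reaches 2.3182.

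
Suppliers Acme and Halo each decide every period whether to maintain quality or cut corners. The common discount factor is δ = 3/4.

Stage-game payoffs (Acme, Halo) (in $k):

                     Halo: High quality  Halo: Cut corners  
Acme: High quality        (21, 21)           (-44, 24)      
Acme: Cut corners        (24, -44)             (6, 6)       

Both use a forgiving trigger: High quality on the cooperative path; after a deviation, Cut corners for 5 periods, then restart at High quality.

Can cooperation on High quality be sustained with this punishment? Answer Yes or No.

Yes

IC: δ+…+δ^5 ≥ (24−21)/(21−6) = 1/5.
At δ = 3/4: partial sum = 2.2881 ≥ 0.2000. Cooperation sustainable.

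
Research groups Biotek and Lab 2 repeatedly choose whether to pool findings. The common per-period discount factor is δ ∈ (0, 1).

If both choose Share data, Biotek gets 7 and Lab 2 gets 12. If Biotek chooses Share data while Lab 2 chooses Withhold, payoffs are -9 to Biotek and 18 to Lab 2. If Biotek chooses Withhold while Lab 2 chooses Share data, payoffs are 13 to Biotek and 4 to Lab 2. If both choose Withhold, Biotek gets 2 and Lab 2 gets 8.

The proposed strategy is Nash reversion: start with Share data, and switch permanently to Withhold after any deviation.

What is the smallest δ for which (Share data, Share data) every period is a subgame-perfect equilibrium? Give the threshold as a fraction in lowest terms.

Biotek's threshold: (13−7)/(13−2) = 6/11.
Lab 2's threshold: (18−12)/(18−8) = 3/5.
6/11 < 3/5, so Lab 2 binds and δ* = 3/5.

3/5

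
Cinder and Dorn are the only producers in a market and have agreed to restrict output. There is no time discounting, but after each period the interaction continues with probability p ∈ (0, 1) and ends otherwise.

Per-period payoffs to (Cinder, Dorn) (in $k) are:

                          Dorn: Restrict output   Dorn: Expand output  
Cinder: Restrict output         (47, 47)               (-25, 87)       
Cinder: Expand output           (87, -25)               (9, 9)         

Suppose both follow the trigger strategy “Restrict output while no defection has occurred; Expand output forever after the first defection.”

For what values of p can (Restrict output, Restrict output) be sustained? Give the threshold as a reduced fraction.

Expected cooperation value is 47 + p·47 + p²·47 + … = 47/(1−p); deviation gives 87 + p·9/(1−p).
47 ≥ 87(1−p) + 9p ⇒ 78p ≥ 40 ⇒ p ≥ 40/78 = 20/39.

20/39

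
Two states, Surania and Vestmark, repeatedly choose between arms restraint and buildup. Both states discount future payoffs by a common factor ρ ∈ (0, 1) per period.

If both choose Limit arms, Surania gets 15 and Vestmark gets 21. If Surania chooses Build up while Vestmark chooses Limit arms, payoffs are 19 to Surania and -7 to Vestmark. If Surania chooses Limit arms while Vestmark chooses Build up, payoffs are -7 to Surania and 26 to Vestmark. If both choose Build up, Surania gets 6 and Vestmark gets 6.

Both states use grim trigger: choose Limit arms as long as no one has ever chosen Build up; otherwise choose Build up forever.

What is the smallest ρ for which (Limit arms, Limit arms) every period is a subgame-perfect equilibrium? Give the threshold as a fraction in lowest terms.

Surania: cooperation gives 15 each period; deviation gives 19 once then 6 forever.
  15/(1−ρ) ≥ 19 + 6ρ/(1−ρ) ⇒ ρ ≥ 4/13.
Vestmark: cooperation gives 21 each period; deviation gives 26 once then 6 forever.
  ρ ≥ 5/20 = 1/4.
Both must hold, so the binding constraint is Surania's: ρ ≥ 4/13.

4/13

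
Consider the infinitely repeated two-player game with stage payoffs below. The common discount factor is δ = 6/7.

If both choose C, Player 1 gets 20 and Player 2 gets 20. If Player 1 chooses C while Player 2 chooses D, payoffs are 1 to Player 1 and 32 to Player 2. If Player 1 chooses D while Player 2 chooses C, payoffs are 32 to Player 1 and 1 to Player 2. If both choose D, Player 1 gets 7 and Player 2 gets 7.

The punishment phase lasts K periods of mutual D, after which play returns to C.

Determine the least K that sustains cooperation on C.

2

Need Σ_{k=1}^{K} δ^k ≥ (32−20)/(20−7) = 0.9231 at δ = 6/7.
At K = 1 the sum is 0.8571 < 0.9231; at K = 2 it is 1.5918 ≥ 0.9231.
So the minimum punishment length is K = 2.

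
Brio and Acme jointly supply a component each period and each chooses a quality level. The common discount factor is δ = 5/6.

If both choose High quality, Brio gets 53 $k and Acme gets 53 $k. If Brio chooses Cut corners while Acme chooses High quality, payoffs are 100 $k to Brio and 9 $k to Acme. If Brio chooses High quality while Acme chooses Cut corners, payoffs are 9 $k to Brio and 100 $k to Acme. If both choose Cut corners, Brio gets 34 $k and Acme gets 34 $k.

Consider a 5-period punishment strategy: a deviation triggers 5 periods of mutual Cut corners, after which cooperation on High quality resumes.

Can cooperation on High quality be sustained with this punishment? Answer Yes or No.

Yes

A one-shot deviation gives 100 now, then 34 for 5 periods, then back to 53.
Gain from deviating: (100−53) today; loss: (53−34) in each of the next 5 periods.
No-deviation condition: (53−34)(δ+…+δ^5) ≥ 100−53, i.e. δ+…+δ^5 ≥ 47/19.
At δ = 5/6: δ+…+δ^5 = 2.9906 ≥ 2.4737.
So cooperation is sustainable.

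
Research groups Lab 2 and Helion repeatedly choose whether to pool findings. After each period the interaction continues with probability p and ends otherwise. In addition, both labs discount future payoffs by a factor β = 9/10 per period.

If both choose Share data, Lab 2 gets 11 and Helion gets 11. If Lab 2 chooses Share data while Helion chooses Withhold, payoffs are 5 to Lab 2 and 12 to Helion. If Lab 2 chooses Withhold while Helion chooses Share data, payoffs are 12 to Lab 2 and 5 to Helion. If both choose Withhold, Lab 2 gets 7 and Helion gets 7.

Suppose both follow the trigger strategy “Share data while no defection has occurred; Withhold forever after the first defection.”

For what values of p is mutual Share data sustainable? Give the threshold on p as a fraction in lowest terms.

2/9

With continuation probability p and discount β, the effective per-period discount factor is βp.
Grim-trigger IC: βp ≥ (12−11)/(12−7) = 1/5.
So p ≥ (1/5)/(9/10) = 2/9.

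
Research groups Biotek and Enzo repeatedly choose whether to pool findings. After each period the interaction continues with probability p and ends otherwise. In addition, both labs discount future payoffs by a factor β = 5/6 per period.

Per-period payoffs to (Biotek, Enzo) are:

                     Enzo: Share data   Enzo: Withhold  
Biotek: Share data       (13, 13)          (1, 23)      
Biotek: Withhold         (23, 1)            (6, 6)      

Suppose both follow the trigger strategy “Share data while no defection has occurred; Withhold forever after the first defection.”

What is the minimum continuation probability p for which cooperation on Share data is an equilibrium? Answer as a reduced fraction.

12/17

Expected continuation weight on next period's payoff is β·p = 5/6·p, which plays the role of the discount factor.
Cooperation requires 5/6·p ≥ (23−13)/(23−6) = 10/17, hence p ≥ 12/17.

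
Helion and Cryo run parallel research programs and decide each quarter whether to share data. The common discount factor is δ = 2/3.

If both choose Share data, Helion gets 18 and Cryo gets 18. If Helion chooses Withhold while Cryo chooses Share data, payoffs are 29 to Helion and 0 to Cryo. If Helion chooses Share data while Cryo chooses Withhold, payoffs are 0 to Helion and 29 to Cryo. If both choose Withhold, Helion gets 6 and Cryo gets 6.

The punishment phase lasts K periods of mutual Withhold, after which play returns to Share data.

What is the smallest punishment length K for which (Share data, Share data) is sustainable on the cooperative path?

2

IC: δ(1−δ^K)/(1−δ) ≥ (29−18)/(18−6) = 11/12.
With δ = 2/3: need 1 − δ^K ≥ 11/12·(1−2/3)/(2/3), i.e. δ^K ≤ 0.5417.
Since (2/3)^1 = 0.6667 and (2/3)^2 = 0.4444, the smallest such K is 2.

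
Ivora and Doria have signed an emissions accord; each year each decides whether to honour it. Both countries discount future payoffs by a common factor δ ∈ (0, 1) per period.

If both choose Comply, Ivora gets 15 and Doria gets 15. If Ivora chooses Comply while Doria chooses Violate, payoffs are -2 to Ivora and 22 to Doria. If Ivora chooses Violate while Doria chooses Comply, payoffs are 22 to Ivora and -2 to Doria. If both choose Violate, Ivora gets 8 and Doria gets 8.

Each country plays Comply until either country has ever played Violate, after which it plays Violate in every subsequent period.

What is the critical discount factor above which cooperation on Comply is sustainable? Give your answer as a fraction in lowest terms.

1/2

Under grim trigger the critical discount factor is (T−C)/(T−P) with T = 22, C = 15, P = 8.
δ* = (22−15)/(22−8) = 7/14 = 1/2.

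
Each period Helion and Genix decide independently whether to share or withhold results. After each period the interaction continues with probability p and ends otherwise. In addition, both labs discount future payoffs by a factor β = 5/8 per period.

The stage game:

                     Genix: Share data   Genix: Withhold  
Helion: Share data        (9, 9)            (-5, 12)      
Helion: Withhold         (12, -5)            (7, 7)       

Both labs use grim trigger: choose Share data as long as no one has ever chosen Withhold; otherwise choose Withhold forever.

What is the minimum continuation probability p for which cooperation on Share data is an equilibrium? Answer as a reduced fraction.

24/25

With continuation probability p and discount β, the effective per-period discount factor is βp.
Grim-trigger IC: βp ≥ (12−9)/(12−7) = 3/5.
So p ≥ (3/5)/(5/8) = 24/25.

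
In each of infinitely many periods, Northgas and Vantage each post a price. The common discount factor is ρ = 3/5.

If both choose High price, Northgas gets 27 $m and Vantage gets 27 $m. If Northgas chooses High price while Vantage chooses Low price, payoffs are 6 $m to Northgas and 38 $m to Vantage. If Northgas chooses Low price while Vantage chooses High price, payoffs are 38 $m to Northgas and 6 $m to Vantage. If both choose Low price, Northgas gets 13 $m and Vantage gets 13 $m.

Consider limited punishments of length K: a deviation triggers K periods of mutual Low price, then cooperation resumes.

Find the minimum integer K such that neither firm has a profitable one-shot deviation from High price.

IC: ρ(1−ρ^K)/(1−ρ) ≥ (38−27)/(27−13) = 11/14.
With ρ = 3/5: need 1 − ρ^K ≥ 11/14·(1−3/5)/(3/5), i.e. ρ^K ≤ 0.4762.
Since (3/5)^1 = 0.6000 and (3/5)^2 = 0.3600, the smallest such K is 2.

2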